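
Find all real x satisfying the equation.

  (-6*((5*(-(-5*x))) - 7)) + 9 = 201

Step 1. [(-6*((5*(-(-5*x))) - 7)) + 9 = 201] peel the +9: subtract 9 from each side ⇒ sub: -6*((5*(-(-5*x))) - 7) = 192.
Step 2. [-6*((5*(-(-5*x))) - 7) = 192] LHS = -6·(…); ÷-6 both sides, so div: (5*(-(-5*x))) - 7 = -32.
Step 3. [(5*(-(-5*x))) - 7 = -32] the outer -7 inverts by adding 7. So sub: 5*(-(-5*x)) = -25.
Step 4. [5*(-(-5*x)) = -25] 5·(inner) — divide through by 5 ⇒ div: -(-5*x) = -5.
Step 5. [-(-5*x) = -5] leading − — multiply by −1. So neg: -5*x = 5.
Step 6. [-5*x = 5] -5·(inner) — divide through by -5. So div: x = -1.

Answer: x ∈ {-1}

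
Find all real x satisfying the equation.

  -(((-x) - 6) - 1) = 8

Step 1. [-(((-x) - 6) - 1) = 8] leading − — multiply by −1 ⇒ neg: ((-x) - 6) - 1 = -8.
Step 2. [((-x) - 6) - 1 = -8] -1 is outermost — add 1 both sides, so sub: (-x) - 6 = -7.
Step 3. [(-x) - 6 = -7] 6 comes off first (add 6), so sub: -x = -1.
Step 4. [-x = -1] flip signs both sides, so neg: x = 1.

Answer: x ∈ {1}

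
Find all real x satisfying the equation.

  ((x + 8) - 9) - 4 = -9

Step 1. [((x + 8) - 9) - 4 = -9] the outer -4 inverts by adding 4, so sub: (x + 8) - 9 = -5.
Step 2. [(x + 8) - 9 = -5] the outer -9 inverts by adding 9, so sub: x + 8 = 4.
Step 3. [x + 8 = 4] subtract 8: x sits inside (… + 8) ⇒ sub: x = -4.

Answer: x ∈ {-4}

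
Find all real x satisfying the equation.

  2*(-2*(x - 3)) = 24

Step 1. [2*(-2*(x - 3)) = 24] LHS = 2·(…); ÷2 both sides ⇒ div: -2*(x - 3) = 12.
Step 2. [-2*(x - 3) = 12] divide by the outer -2. So div: x - 3 = -6.
Step 3. [x - 3 = -6] peel the -3: add 3 from each side, so sub: x = -3.

Answer: x ∈ {-3}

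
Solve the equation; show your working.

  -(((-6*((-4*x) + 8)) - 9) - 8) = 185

Step 1. [-(((-6*((-4*x) + 8)) - 9) - 8) = 185] leading − — multiply by −1 ⇒ neg: ((-6*((-4*x) + 8)) - 9) - 8 = -185.
Step 2. [((-6*((-4*x) + 8)) - 9) - 8 = -185] add 8: x sits inside (… - 8), so sub: (-6*((-4*x) + 8)) - 9 = -177.
Step 3. [(-6*((-4*x) + 8)) - 9 = -177] 9 comes off first (add 9). So sub: -6*((-4*x) + 8) = -168.
Step 4. [-6*((-4*x) + 8) = -168] divide by the outer -6. So div: (-4*x) + 8 = 28.
Step 5. [(-4*x) + 8 = 28] -4 divides every term; factor it out, so factor: x - 2 = -7.
Step 6. [x - 2 = -7] -2 is outermost — add 2 both sides, so sub: x = -5.

Answer: x ∈ {-5}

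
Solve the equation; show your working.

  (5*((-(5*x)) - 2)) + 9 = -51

Step 1. [(5*((-(5*x)) - 2)) + 9 = -51] the outer +9 inverts by subtracting 9, so sub: 5*((-(5*x)) - 2) = -60.
Step 2. [5*((-(5*x)) - 2) = -60] 5 out front; divide by 5 ⇒ div: (-(5*x)) - 2 = -12.
Step 3. [(-(5*x)) - 2 = -12] peel the -2: add 2 from each side, so sub: -(5*x) = -10.
Step 4. [-(5*x) = -10] flip signs both sides. So neg: 5*x = 10.
Step 5. [5*x = 10] 5·(inner) — divide through by 5 ⇒ div: x = 2.

Answer: x ∈ {2}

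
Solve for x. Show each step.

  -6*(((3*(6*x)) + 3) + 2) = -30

Step 1. [-6*(((3*(6*x)) + 3) + 2) = -30] leading coefficient -6: divide by -6, so div: ((3*(6*x)) + 3) + 2 = 5.
Step 2. [((3*(6*x)) + 3) + 2 = 5] subtract 2: x sits inside (… + 2), so sub: (3*(6*x)) + 3 = 3.
Step 3. [(3*(6*x)) + 3 = 3] common factor 3 (LHS and 3) — divide through ⇒ factor: (6*x) + 1 = 1.
Step 4. [(6*x) + 1 = 1] the outer +1 inverts by subtracting 1 ⇒ sub: 6*x = 0.
Step 5. [6*x = 0] divide by the outer 6. So div: x = 0.

Answer: x ∈ {0}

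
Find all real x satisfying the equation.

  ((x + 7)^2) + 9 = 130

Step 1. [((x + 7)^2) + 9 = 130] peel the +9: subtract 9 from each side. So sub: (x + 7)^2 = 121.
Step 2. [(x + 7)^2 = 121] √ both sides: 121 ≥ 0 gives two branches. So sqrt: x + 7 = 11 or -11.
Step 3. [x + 7 = 11 or -11] peel the +7: subtract 7 from each side, so sub: x = 4 or -18.

Answer: x ∈ {-18, 4}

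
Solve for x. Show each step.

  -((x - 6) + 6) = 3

Step 1. [-((x - 6) + 6) = 3] flip signs both sides ⇒ neg: (x - 6) + 6 = -3.
Step 2. [(x - 6) + 6 = -3] +6 is outermost — subtract 6 both sides, so sub: x - 6 = -9.
Step 3. [x - 6 = -9] the outer -6 inverts by adding 6. So sub: x = -3.

Answer: x ∈ {-3}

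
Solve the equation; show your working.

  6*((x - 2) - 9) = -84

Step 1. [6*((x - 2) - 9) = -84] 6·(inner) — divide through by 6, so div: (x - 2) - 9 = -14.
Step 2. [(x - 2) - 9 = -14] 9 comes off first (add 9). So sub: x - 2 = -5.
Step 3. [x - 2 = -5] -2 is outermost — add 2 both sides ⇒ sub: x = -3.

Answer: x ∈ {-3}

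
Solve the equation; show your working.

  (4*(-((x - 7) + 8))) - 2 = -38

Step 1. [(4*(-((x - 7) + 8))) - 2 = -38] the outer -2 inverts by adding 2 ⇒ sub: 4*(-((x - 7) + 8)) = -36.
Step 2. [4*(-((x - 7) + 8)) = -36] LHS = 4·(…); ÷4 both sides, so div: -((x - 7) + 8) = -9.
Step 3. [-((x - 7) + 8) = -9] LHS negated; negate both sides ⇒ neg: (x - 7) + 8 = 9.
Step 4. [(x - 7) + 8 = 9] the outer +8 inverts by subtracting 8 ⇒ sub: x - 7 = 1.
Step 5. [x - 7 = 1] the outer -7 inverts by adding 7, so sub: x = 8.

Answer: x ∈ {8}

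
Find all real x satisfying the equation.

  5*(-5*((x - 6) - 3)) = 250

Step 1. [5*(-5*((x - 6) - 3)) = 250] divide by the outer 5 ⇒ div: -5*((x - 6) - 3) = 50.
Step 2. [-5*((x - 6) - 3) = 50] leading coefficient -5: divide by -5 ⇒ div: (x - 6) - 3 = -10.
Step 3. [(x - 6) - 3 = -10] 3 comes off first (add 3). So sub: x - 6 = -7.
Step 4. [x - 6 = -7] peel the -6: add 6 from each side. So sub: x = -1.

Answer: x ∈ {-1}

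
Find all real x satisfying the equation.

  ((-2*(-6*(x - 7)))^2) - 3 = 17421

Step 1. [((-2*(-6*(x - 7)))^2) - 3 = 17421] the outer -3 inverts by adding 3 ⇒ sub: (-2*(-6*(x - 7)))^2 = 17424.
Step 2. [(-2*(-6*(x - 7)))^2 = 17424] 17424 ≥ 0, LHS is (·)² — take ±√, so sqrt: -2*(-6*(x - 7)) = 132 or -132.
Step 3. [-2*(-6*(x - 7)) = 132 or -132] divide by the outer -2, so div: -6*(x - 7) = -66 or 66.
Step 4. [-6*(x - 7) = -66 or 66] leading coefficient -6: divide by -6. So div: x - 7 = 11 or -11.
Step 5. [x - 7 = 11 or -11] the outer -7 inverts by adding 7, so sub: x = 18 or -4.

Answer: x ∈ {-4, 18}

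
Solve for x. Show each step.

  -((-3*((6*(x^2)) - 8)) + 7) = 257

Step 1. [-((-3*((6*(x^2)) - 8)) + 7) = 257] leading − — multiply by −1 ⇒ neg: (-3*((6*(x^2)) - 8)) + 7 = -257.
Step 2. [(-3*((6*(x^2)) - 8)) + 7 = -257] peel the +7: subtract 7 from each side ⇒ sub: -3*((6*(x^2)) - 8) = -264.
Step 3. [-3*((6*(x^2)) - 8) = -264] -3 out front; divide by -3, so div: (6*(x^2)) - 8 = 88.
Step 4. [(6*(x^2)) - 8 = 88] peel the -8: add 8 from each side. So sub: 6*(x^2) = 96.
Step 5. [6*(x^2) = 96] 6 out front; divide by 6, so div: x^2 = 16.
Step 6. [x^2 = 16] √ both sides: 16 ≥ 0 gives two branches. So sqrt: x = 4 or -4.

Answer: x ∈ {-4, 4}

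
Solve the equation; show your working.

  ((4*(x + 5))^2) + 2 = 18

Step 1. [((4*(x + 5))^2) + 2 = 18] subtract 2: x sits inside (… + 2) ⇒ sub: (4*(x + 5))^2 = 16.
Step 2. [(4*(x + 5))^2 = 16] LHS squared, RHS 16 ≥ 0: apply √ (±) ⇒ sqrt: 4*(x + 5) = 4 or -4.
Step 3. [4*(x + 5) = 4 or -4] leading coefficient 4: divide by 4, so div: x + 5 = 1 or -1.
Step 4. [x + 5 = 1 or -1] the outer +5 inverts by subtracting 5, so sub: x = -4 or -6.

Answer: x ∈ {-6, -4}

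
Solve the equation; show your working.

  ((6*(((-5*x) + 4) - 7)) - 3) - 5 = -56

Step 1. [((6*(((-5*x) + 4) - 7)) - 3) - 5 = -56] add 5: x sits inside (… - 5) ⇒ sub: (6*(((-5*x) + 4) - 7)) - 3 = -51.
Step 2. [(6*(((-5*x) + 4) - 7)) - 3 = -51] -3 is outermost — add 3 both sides. So sub: 6*(((-5*x) + 4) - 7) = -48.
Step 3. [6*(((-5*x) + 4) - 7) = -48] LHS = 6·(…); ÷6 both sides, so div: ((-5*x) + 4) - 7 = -8.
Step 4. [((-5*x) + 4) - 7 = -8] -7 is outermost — add 7 both sides, so sub: (-5*x) + 4 = -1.
Step 5. [(-5*x) + 4 = -1] peel the +4: subtract 4 from each side, so sub: -5*x = -5.
Step 6. [-5*x = -5] -5·(inner) — divide through by -5, so div: x = 1.

Answer: x ∈ {1}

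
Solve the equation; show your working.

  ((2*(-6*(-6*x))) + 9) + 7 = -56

Step 1. [((2*(-6*(-6*x))) + 9) + 7 = -56] peel the +7: subtract 7 from each side, so sub: (2*(-6*(-6*x))) + 9 = -63.
Step 2. [(2*(-6*(-6*x))) + 9 = -63] +9 is outermost — subtract 9 both sides ⇒ sub: 2*(-6*(-6*x)) = -72.
Step 3. [2*(-6*(-6*x)) = -72] leading coefficient 2: divide by 2 ⇒ div: -6*(-6*x) = -36.
Step 4. [-6*(-6*x) = -36] LHS = -6·(…); ÷-6 both sides. So div: -6*x = 6.
Step 5. [-6*x = 6] leading coefficient -6: divide by -6 ⇒ div: x = -1.

Answer: x ∈ {-1}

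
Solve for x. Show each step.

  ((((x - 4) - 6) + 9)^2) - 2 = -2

Step 1. [((((x - 4) - 6) + 9)^2) - 2 = -2] peel the -2: add 2 from each side, so sub: (((x - 4) - 6) + 9)^2 = 0.
Step 2. [(((x - 4) - 6) + 9)^2 = 0] LHS squared, RHS 0 ≥ 0: apply √ (±). So sqrt: ((x - 4) - 6) + 9 = 0.
Step 3. [((x - 4) - 6) + 9 = 0] the outer +9 inverts by subtracting 9, so sub: (x - 4) - 6 = -9.
Step 4. [(x - 4) - 6 = -9] 6 comes off first (add 6). So sub: x - 4 = -3.
Step 5. [x - 4 = -3] add 4: x sits inside (… - 4), so sub: x = 1.

Answer: x ∈ {1}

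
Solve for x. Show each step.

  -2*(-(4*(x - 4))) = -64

Step 1. [-2*(-(4*(x - 4))) = -64] -2·(inner) — divide through by -2, so div: -(4*(x - 4)) = 32.
Step 2. [-(4*(x - 4)) = 32] leading − — multiply by −1 ⇒ neg: 4*(x - 4) = -32.
Step 3. [4*(x - 4) = -32] leading coefficient 4: divide by 4. So div: x - 4 = -8.
Step 4. [x - 4 = -8] add 4: x sits inside (… - 4), so sub: x = -4.

Answer: x ∈ {-4}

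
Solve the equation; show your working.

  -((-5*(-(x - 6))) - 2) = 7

Step 1. [-((-5*(-(x - 6))) - 2) = 7] LHS negated; negate both sides. So neg: (-5*(-(x - 6))) - 2 = -7.
Step 2. [(-5*(-(x - 6))) - 2 = -7] peel the -2: add 2 from each side, so sub: -5*(-(x - 6)) = -5.
Step 3. [-5*(-(x - 6)) = -5] leading coefficient -5: divide by -5, so div: -(x - 6) = 1.
Step 4. [-(x - 6) = 1] flip signs both sides. So neg: x - 6 = -1.
Step 5. [x - 6 = -1] -6 is outermost — add 6 both sides, so sub: x = 5.

Answer: x ∈ {5}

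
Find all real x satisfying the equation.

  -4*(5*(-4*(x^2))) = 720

Step 1. [-4*(5*(-4*(x^2))) = 720] leading coefficient -4: divide by -4. So div: 5*(-4*(x^2)) = -180.
Step 2. [5*(-4*(x^2)) = -180] LHS = 5·(…); ÷5 both sides ⇒ div: -4*(x^2) = -36.
Step 3. [-4*(x^2) = -36] -4 out front; divide by -4, so div: x^2 = 9.
Step 4. [x^2 = 9] LHS squared, RHS 9 ≥ 0: apply √ (±). So sqrt: x = 3 or -3.

Answer: x ∈ {-3, 3}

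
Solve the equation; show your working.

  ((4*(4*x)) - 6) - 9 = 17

Step 1. [((4*(4*x)) - 6) - 9 = 17] -9 is outermost — add 9 both sides, so sub: (4*(4*x)) - 6 = 26.
Step 2. [(4*(4*x)) - 6 = 26] -6 is outermost — add 6 both sides. So sub: 4*(4*x) = 32.
Step 3. [4*(4*x) = 32] divide by the outer 4, so div: 4*x = 8.
Step 4. [4*x = 8] leading coefficient 4: divide by 4. So div: x = 2.

Answer: x ∈ {2}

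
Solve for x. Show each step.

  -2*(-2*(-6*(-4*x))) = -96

Step 1. [-2*(-2*(-6*(-4*x))) = -96] -2 out front; divide by -2 ⇒ div: -2*(-6*(-4*x)) = 48.
Step 2. [-2*(-6*(-4*x)) = 48] leading coefficient -2: divide by -2 ⇒ div: -6*(-4*x) = -24.
Step 3. [-6*(-4*x) = -24] -6 out front; divide by -6 ⇒ div: -4*x = 4.
Step 4. [-4*x = 4] divide by the outer -4. So div: x = -1.

Answer: x ∈ {-1}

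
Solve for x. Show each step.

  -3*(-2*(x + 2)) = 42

Step 1. [-3*(-2*(x + 2)) = 42] -3 out front; divide by -3 ⇒ div: -2*(x + 2) = -14.
Step 2. [-2*(x + 2) = -14] leading coefficient -2: divide by -2 ⇒ div: x + 2 = 7.
Step 3. [x + 2 = 7] the outer +2 inverts by subtracting 2. So sub: x = 5.

Answer: x ∈ {5}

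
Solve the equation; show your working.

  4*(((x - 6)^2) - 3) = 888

Step 1. [4*(((x - 6)^2) - 3) = 888] 4·(inner) — divide through by 4, so div: ((x - 6)^2) - 3 = 222.
Step 2. [((x - 6)^2) - 3 = 222] the outer -3 inverts by adding 3 ⇒ sub: (x - 6)^2 = 225.
Step 3. [(x - 6)^2 = 225] LHS squared, RHS 225 ≥ 0: apply √ (±), so sqrt: x - 6 = 15 or -15.
Step 4. [x - 6 = 15 or -15] add 6: x sits inside (… - 6), so sub: x = 21 or -9.

Answer: x ∈ {-9, 21}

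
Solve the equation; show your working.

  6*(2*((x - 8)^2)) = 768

Step 1. [6*(2*((x - 8)^2)) = 768] LHS = 6·(…); ÷6 both sides ⇒ div: 2*((x - 8)^2) = 128.
Step 2. [2*((x - 8)^2) = 128] LHS = 2·(…); ÷2 both sides ⇒ div: (x - 8)^2 = 64.
Step 3. [(x - 8)^2 = 64] LHS squared, RHS 64 ≥ 0: apply √ (±) ⇒ sqrt: x - 8 = 8 or -8.
Step 4. [x - 8 = 8 or -8] the outer -8 inverts by adding 8. So sub: x = 16 or 0.

Answer: x ∈ {0, 16}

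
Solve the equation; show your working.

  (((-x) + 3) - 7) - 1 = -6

Step 1. [(((-x) + 3) - 7) - 1 = -6] peel the -1: add 1 from each side, so sub: ((-x) + 3) - 7 = -5.
Step 2. [((-x) + 3) - 7 = -5] peel the -7: add 7 from each side ⇒ sub: (-x) + 3 = 2.
Step 3. [(-x) + 3 = 2] subtract 3: x sits inside (… + 3) ⇒ sub: -x = -1.
Step 4. [-x = -1] flip signs both sides ⇒ neg: x = 1.

Answer: x ∈ {1}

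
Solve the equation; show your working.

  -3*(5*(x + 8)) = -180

Step 1. [-3*(5*(x + 8)) = -180] LHS = -3·(…); ÷-3 both sides. So div: 5*(x + 8) = 60.
Step 2. [5*(x + 8) = 60] leading coefficient 5: divide by 5 ⇒ div: x + 8 = 12.
Step 3. [x + 8 = 12] 8 comes off first (subtract 8). So sub: x = 4.

Answer: x ∈ {4}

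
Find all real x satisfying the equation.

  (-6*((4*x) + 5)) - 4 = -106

Step 1. [(-6*((4*x) + 5)) - 4 = -106] 4 comes off first (add 4) ⇒ sub: -6*((4*x) + 5) = -102.
Step 2. [-6*((4*x) + 5) = -102] leading coefficient -6: divide by -6. So div: (4*x) + 5 = 17.
Step 3. [(4*x) + 5 = 17] 5 comes off first (subtract 5), so sub: 4*x = 12.
Step 4. [4*x = 12] 4 out front; divide by 4, so div: x = 3.

Answer: x ∈ {3}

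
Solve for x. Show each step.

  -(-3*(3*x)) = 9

Step 1. [-(-3*(3*x)) = 9] flip signs both sides. So neg: -3*(3*x) = -9.
Step 2. [-3*(3*x) = -9] leading coefficient -3: divide by -3. So div: 3*x = 3.
Step 3. [3*x = 3] leading coefficient 3: divide by 3 ⇒ div: x = 1.

Answer: x ∈ {1}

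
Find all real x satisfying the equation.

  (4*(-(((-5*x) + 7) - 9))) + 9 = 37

Step 1. [(4*(-(((-5*x) + 7) - 9))) + 9 = 37] subtract 9: x sits inside (… + 9), so sub: 4*(-(((-5*x) + 7) - 9)) = 28.
Step 2. [4*(-(((-5*x) + 7) - 9)) = 28] divide by the outer 4, so div: -(((-5*x) + 7) - 9) = 7.
Step 3. [-(((-5*x) + 7) - 9) = 7] LHS negated; negate both sides. So neg: ((-5*x) + 7) - 9 = -7.
Step 4. [((-5*x) + 7) - 9 = -7] -9 is outermost — add 9 both sides ⇒ sub: (-5*x) + 7 = 2.
Step 5. [(-5*x) + 7 = 2] subtract 7: x sits inside (… + 7) ⇒ sub: -5*x = -5.
Step 6. [-5*x = -5] -5·(inner) — divide through by -5, so div: x = 1.

Answer: x ∈ {1}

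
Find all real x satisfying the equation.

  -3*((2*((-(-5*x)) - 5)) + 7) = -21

Step 1. [-3*((2*((-(-5*x)) - 5)) + 7) = -21] -3 out front; divide by -3. So div: (2*((-(-5*x)) - 5)) + 7 = 7.
Step 2. [(2*((-(-5*x)) - 5)) + 7 = 7] subtract 7: x sits inside (… + 7) ⇒ sub: 2*((-(-5*x)) - 5) = 0.
Step 3. [2*((-(-5*x)) - 5) = 0] leading coefficient 2: divide by 2. So div: (-(-5*x)) - 5 = 0.
Step 4. [(-(-5*x)) - 5 = 0] peel the -5: add 5 from each side ⇒ sub: -(-5*x) = 5.
Step 5. [-(-5*x) = 5] LHS negated; negate both sides, so neg: -5*x = -5.
Step 6. [-5*x = -5] -5·(inner) — divide through by -5 ⇒ div: x = 1.

Answer: x ∈ {1}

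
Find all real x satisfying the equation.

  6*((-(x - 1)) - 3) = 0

Step 1. [6*((-(x - 1)) - 3) = 0] 6 out front; divide by 6. So div: (-(x - 1)) - 3 = 0.
Step 2. [(-(x - 1)) - 3 = 0] add 3: x sits inside (… - 3) ⇒ sub: -(x - 1) = 3.
Step 3. [-(x - 1) = 3] leading − — multiply by −1. So neg: x - 1 = -3.
Step 4. [x - 1 = -3] -1 is outermost — add 1 both sides ⇒ sub: x = -2.

Answer: x ∈ {-2}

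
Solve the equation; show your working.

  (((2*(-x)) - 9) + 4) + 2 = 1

Step 1. [(((2*(-x)) - 9) + 4) + 2 = 1] subtract 2: x sits inside (… + 2), so sub: ((2*(-x)) - 9) + 4 = -1.
Step 2. [((2*(-x)) - 9) + 4 = -1] peel the +4: subtract 4 from each side. So sub: (2*(-x)) - 9 = -5.
Step 3. [(2*(-x)) - 9 = -5] the outer -9 inverts by adding 9 ⇒ sub: 2*(-x) = 4.
Step 4. [2*(-x) = 4] 2·(inner) — divide through by 2. So div: -x = 2.
Step 5. [-x = 2] LHS negated; negate both sides ⇒ neg: x = -2.

Answer: x ∈ {-2}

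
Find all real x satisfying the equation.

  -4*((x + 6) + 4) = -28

Step 1. [-4*((x + 6) + 4) = -28] -4·(inner) — divide through by -4 ⇒ div: (x + 6) + 4 = 7.
Step 2. [(x + 6) + 4 = 7] the outer +4 inverts by subtracting 4, so sub: x + 6 = 3.
Step 3. [x + 6 = 3] 6 comes off first (subtract 6) ⇒ sub: x = -3.

Answer: x ∈ {-3}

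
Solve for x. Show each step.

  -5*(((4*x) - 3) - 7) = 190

Step 1. [-5*(((4*x) - 3) - 7) = 190] -5·(inner) — divide through by -5. So div: ((4*x) - 3) - 7 = -38.
Step 2. [((4*x) - 3) - 7 = -38] peel the -7: add 7 from each side, so sub: (4*x) - 3 = -31.
Step 3. [(4*x) - 3 = -31] add 3: x sits inside (… - 3) ⇒ sub: 4*x = -28.
Step 4. [4*x = -28] LHS = 4·(…); ÷4 both sides. So div: x = -7.

Answer: x ∈ {-7}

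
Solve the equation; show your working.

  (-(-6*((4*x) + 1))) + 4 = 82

Step 1. [(-(-6*((4*x) + 1))) + 4 = 82] subtract 4: x sits inside (… + 4). So sub: -(-6*((4*x) + 1)) = 78.
Step 2. [-(-6*((4*x) + 1)) = 78] leading − — multiply by −1, so neg: -6*((4*x) + 1) = -78.
Step 3. [-6*((4*x) + 1) = -78] divide by the outer -6. So div: (4*x) + 1 = 13.
Step 4. [(4*x) + 1 = 13] 1 comes off first (subtract 1). So sub: 4*x = 12.
Step 5. [4*x = 12] 4 out front; divide by 4. So div: x = 3.

Answer: x ∈ {3}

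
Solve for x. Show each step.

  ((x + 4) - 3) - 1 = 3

Step 1. [((x + 4) - 3) - 1 = 3] -1 is outermost — add 1 both sides ⇒ sub: (x + 4) - 3 = 4.
Step 2. [(x + 4) - 3 = 4] the outer -3 inverts by adding 3 ⇒ sub: x + 4 = 7.
Step 3. [x + 4 = 7] subtract 4: x sits inside (… + 4), so sub: x = 3.

Answer: x ∈ {3}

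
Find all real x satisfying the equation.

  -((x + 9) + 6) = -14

Step 1. [-((x + 9) + 6) = -14] flip signs both sides, so neg: (x + 9) + 6 = 14.
Step 2. [(x + 9) + 6 = 14] peel the +6: subtract 6 from each side. So sub: x + 9 = 8.
Step 3. [x + 9 = 8] the outer +9 inverts by subtracting 9. So sub: x = -1.

Answer: x ∈ {-1}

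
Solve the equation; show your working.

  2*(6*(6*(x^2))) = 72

Step 1. [2*(6*(6*(x^2))) = 72] 2 out front; divide by 2, so div: 6*(6*(x^2)) = 36.
Step 2. [6*(6*(x^2)) = 36] 6·(inner) — divide through by 6 ⇒ div: 6*(x^2) = 6.
Step 3. [6*(x^2) = 6] divide by the outer 6, so div: x^2 = 1.
Step 4. [x^2 = 1] √ both sides: 1 ≥ 0 gives two branches. So sqrt: x = 1 or -1.

Answer: x ∈ {-1, 1}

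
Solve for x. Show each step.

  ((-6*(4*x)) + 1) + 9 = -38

Step 1. [((-6*(4*x)) + 1) + 9 = -38] 9 comes off first (subtract 9). So sub: (-6*(4*x)) + 1 = -47.
Step 2. [(-6*(4*x)) + 1 = -47] +1 is outermost — subtract 1 both sides. So sub: -6*(4*x) = -48.
Step 3. [-6*(4*x) = -48] LHS = -6·(…); ÷-6 both sides. So div: 4*x = 8.
Step 4. [4*x = 8] leading coefficient 4: divide by 4, so div: x = 2.

Answer: x ∈ {2}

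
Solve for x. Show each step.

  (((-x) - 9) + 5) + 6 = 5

Step 1. [(((-x) - 9) + 5) + 6 = 5] 6 comes off first (subtract 6). So sub: ((-x) - 9) + 5 = -1.
Step 2. [((-x) - 9) + 5 = -1] peel the +5: subtract 5 from each side, so sub: (-x) - 9 = -6.
Step 3. [(-x) - 9 = -6] -9 is outermost — add 9 both sides, so sub: -x = 3.
Step 4. [-x = 3] flip signs both sides. So neg: x = -3.

Answer: x ∈ {-3}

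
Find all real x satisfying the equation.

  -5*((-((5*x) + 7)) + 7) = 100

Step 1. [-5*((-((5*x) + 7)) + 7) = 100] divide by the outer -5 ⇒ div: (-((5*x) + 7)) + 7 = -20.
Step 2. [(-((5*x) + 7)) + 7 = -20] +7 is outermost — subtract 7 both sides. So sub: -((5*x) + 7) = -27.
Step 3. [-((5*x) + 7) = -27] leading − — multiply by −1 ⇒ neg: (5*x) + 7 = 27.
Step 4. [(5*x) + 7 = 27] +7 is outermost — subtract 7 both sides, so sub: 5*x = 20.
Step 5. [5*x = 20] LHS = 5·(…); ÷5 both sides, so div: x = 4.

Answer: x ∈ {4}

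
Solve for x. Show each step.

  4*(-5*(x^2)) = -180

Step 1. [4*(-5*(x^2)) = -180] LHS = 4·(…); ÷4 both sides. So div: -5*(x^2) = -45.
Step 2. [-5*(x^2) = -45] leading coefficient -5: divide by -5 ⇒ div: x^2 = 9.
Step 3. [x^2 = 9] LHS squared, RHS 9 ≥ 0: apply √ (±). So sqrt: x = 3 or -3.

Answer: x ∈ {-3, 3}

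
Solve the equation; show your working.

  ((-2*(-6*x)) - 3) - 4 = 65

Step 1. [((-2*(-6*x)) - 3) - 4 = 65] the outer -4 inverts by adding 4 ⇒ sub: (-2*(-6*x)) - 3 = 69.
Step 2. [(-2*(-6*x)) - 3 = 69] peel the -3: add 3 from each side. So sub: -2*(-6*x) = 72.
Step 3. [-2*(-6*x) = 72] -2 out front; divide by -2, so div: -6*x = -36.
Step 4. [-6*x = -36] divide by the outer -6. So div: x = 6.

Answer: x ∈ {6}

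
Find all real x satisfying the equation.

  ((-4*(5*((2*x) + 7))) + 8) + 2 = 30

Step 1. [((-4*(5*((2*x) + 7))) + 8) + 2 = 30] the outer +2 inverts by subtracting 2 ⇒ sub: (-4*(5*((2*x) + 7))) + 8 = 28.
Step 2. [(-4*(5*((2*x) + 7))) + 8 = 28] common factor -4 (LHS and 28) — divide through. So factor: (5*((2*x) + 7)) - 2 = -7.
Step 3. [(5*((2*x) + 7)) - 2 = -7] -2 is outermost — add 2 both sides, so sub: 5*((2*x) + 7) = -5.
Step 4. [5*((2*x) + 7) = -5] divide by the outer 5. So div: (2*x) + 7 = -1.
Step 5. [(2*x) + 7 = -1] subtract 7: x sits inside (… + 7) ⇒ sub: 2*x = -8.
Step 6. [2*x = -8] LHS = 2·(…); ÷2 both sides, so div: x = -4.

Answer: x ∈ {-4}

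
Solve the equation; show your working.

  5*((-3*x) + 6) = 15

Step 1. [5*((-3*x) + 6) = 15] 5 out front; divide by 5 ⇒ div: (-3*x) + 6 = 3.
Step 2. [(-3*x) + 6 = 3] 6 comes off first (subtract 6). So sub: -3*x = -3.
Step 3. [-3*x = -3] LHS = -3·(…); ÷-3 both sides. So div: x = 1.

Answer: x ∈ {1}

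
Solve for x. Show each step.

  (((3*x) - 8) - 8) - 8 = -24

Step 1. [(((3*x) - 8) - 8) - 8 = -24] peel the -8: add 8 from each side ⇒ sub: ((3*x) - 8) - 8 = -16.
Step 2. [((3*x) - 8) - 8 = -16] peel the -8: add 8 from each side ⇒ sub: (3*x) - 8 = -8.
Step 3. [(3*x) - 8 = -8] add 8: x sits inside (… - 8) ⇒ sub: 3*x = 0.
Step 4. [3*x = 0] 3 out front; divide by 3 ⇒ div: x = 0.

Answer: x ∈ {0}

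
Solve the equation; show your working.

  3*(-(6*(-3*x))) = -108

Step 1. [3*(-(6*(-3*x))) = -108] leading coefficient 3: divide by 3. So div: -(6*(-3*x)) = -36.
Step 2. [-(6*(-3*x)) = -36] LHS negated; negate both sides, so neg: 6*(-3*x) = 36.
Step 3. [6*(-3*x) = 36] divide by the outer 6 ⇒ div: -3*x = 6.
Step 4. [-3*x = 6] divide by the outer -3. So div: x = -2.

Answer: x ∈ {-2}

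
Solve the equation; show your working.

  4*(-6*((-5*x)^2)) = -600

Step 1. [4*(-6*((-5*x)^2)) = -600] 4·(inner) — divide through by 4, so div: -6*((-5*x)^2) = -150.
Step 2. [-6*((-5*x)^2) = -150] leading coefficient -6: divide by -6, so div: (-5*x)^2 = 25.
Step 3. [(-5*x)^2 = 25] √ both sides: 25 ≥ 0 gives two branches. So sqrt: -5*x = 5 or -5.
Step 4. [-5*x = 5 or -5] -5·(inner) — divide through by -5. So div: x = -1 or 1.

Answer: x ∈ {-1, 1}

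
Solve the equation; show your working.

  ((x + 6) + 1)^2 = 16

Step 1. [((x + 6) + 1)^2 = 16] 16 ≥ 0, LHS is (·)² — take ±√. So sqrt: (x + 6) + 1 = 4 or -4.
Step 2. [(x + 6) + 1 = 4 or -4] 1 comes off first (subtract 1), so sub: x + 6 = 3 or -5.
Step 3. [x + 6 = 3 or -5] the outer +6 inverts by subtracting 6. So sub: x = -3 or -11.

Answer: x ∈ {-11, -3}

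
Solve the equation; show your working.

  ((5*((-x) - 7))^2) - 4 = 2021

Step 1. [((5*((-x) - 7))^2) - 4 = 2021] 4 comes off first (add 4), so sub: (5*((-x) - 7))^2 = 2025.
Step 2. [(5*((-x) - 7))^2 = 2025] 2025 ≥ 0, LHS is (·)² — take ±√. So sqrt: 5*((-x) - 7) = 45 or -45.
Step 3. [5*((-x) - 7) = 45 or -45] 5 out front; divide by 5, so div: (-x) - 7 = 9 or -9.
Step 4. [(-x) - 7 = 9 or -9] add 7: x sits inside (… - 7) ⇒ sub: -x = 16 or -2.
Step 5. [-x = 16 or -2] flip signs both sides ⇒ neg: x = -16 or 2.

Answer: x ∈ {-16, 2}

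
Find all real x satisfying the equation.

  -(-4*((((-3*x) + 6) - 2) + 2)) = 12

Step 1. [-(-4*((((-3*x) + 6) - 2) + 2)) = 12] leading − — multiply by −1 ⇒ neg: -4*((((-3*x) + 6) - 2) + 2) = -12.
Step 2. [-4*((((-3*x) + 6) - 2) + 2) = -12] leading coefficient -4: divide by -4 ⇒ div: (((-3*x) + 6) - 2) + 2 = 3.
Step 3. [(((-3*x) + 6) - 2) + 2 = 3] peel the +2: subtract 2 from each side, so sub: ((-3*x) + 6) - 2 = 1.
Step 4. [((-3*x) + 6) - 2 = 1] the outer -2 inverts by adding 2, so sub: (-3*x) + 6 = 3.
Step 5. [(-3*x) + 6 = 3] -3 divides every term; factor it out. So factor: x - 2 = -1.
Step 6. [x - 2 = -1] the outer -2 inverts by adding 2 ⇒ sub: x = 1.

Answer: x ∈ {1}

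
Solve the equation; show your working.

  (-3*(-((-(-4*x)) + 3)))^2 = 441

Step 1. [(-3*(-((-(-4*x)) + 3)))^2 = 441] 441 ≥ 0, LHS is (·)² — take ±√. So sqrt: -3*(-((-(-4*x)) + 3)) = 21 or -21.
Step 2. [-3*(-((-(-4*x)) + 3)) = 21 or -21] -3·(inner) — divide through by -3. So div: -((-(-4*x)) + 3) = -7 or 7.
Step 3. [-((-(-4*x)) + 3) = -7 or 7] flip signs both sides. So neg: (-(-4*x)) + 3 = 7 or -7.
Step 4. [(-(-4*x)) + 3 = 7 or -7] +3 is outermost — subtract 3 both sides, so sub: -(-4*x) = 4 or -10.
Step 5. [-(-4*x) = 4 or -10] leading − — multiply by −1, so neg: -4*x = -4 or 10.
Step 6. [-4*x = -4 or 10] leading coefficient -4: divide by -4, so div: x = 1 or -5/2.

Answer: x ∈ {-5/2, 1}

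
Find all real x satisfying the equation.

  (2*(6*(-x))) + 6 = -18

Step 1. [(2*(6*(-x))) + 6 = -18] common factor 2 (LHS and -18) — divide through. So factor: (6*(-x)) + 3 = -9.
Step 2. [(6*(-x)) + 3 = -9] 3 comes off first (subtract 3). So sub: 6*(-x) = -12.
Step 3. [6*(-x) = -12] 6 out front; divide by 6 ⇒ div: -x = -2.
Step 4. [-x = -2] flip signs both sides, so neg: x = 2.

Answer: x ∈ {2}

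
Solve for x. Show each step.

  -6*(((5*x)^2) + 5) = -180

Step 1. [-6*(((5*x)^2) + 5) = -180] -6 out front; divide by -6. So div: ((5*x)^2) + 5 = 30.
Step 2. [((5*x)^2) + 5 = 30] peel the +5: subtract 5 from each side ⇒ sub: (5*x)^2 = 25.
Step 3. [(5*x)^2 = 25] √ both sides: 25 ≥ 0 gives two branches. So sqrt: 5*x = 5 or -5.
Step 4. [5*x = 5 or -5] divide by the outer 5, so div: x = 1 or -1.

Answer: x ∈ {-1, 1}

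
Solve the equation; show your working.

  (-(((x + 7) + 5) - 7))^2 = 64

Step 1. [(-(((x + 7) + 5) - 7))^2 = 64] LHS squared, RHS 64 ≥ 0: apply √ (±). So sqrt: -(((x + 7) + 5) - 7) = 8 or -8.
Step 2. [-(((x + 7) + 5) - 7) = 8 or -8] leading − — multiply by −1, so neg: ((x + 7) + 5) - 7 = -8 or 8.
Step 3. [((x + 7) + 5) - 7 = -8 or 8] -7 is outermost — add 7 both sides. So sub: (x + 7) + 5 = -1 or 15.
Step 4. [(x + 7) + 5 = -1 or 15] +5 is outermost — subtract 5 both sides ⇒ sub: x + 7 = -6 or 10.
Step 5. [x + 7 = -6 or 10] peel the +7: subtract 7 from each side. So sub: x = -13 or 3.

Answer: x ∈ {-13, 3}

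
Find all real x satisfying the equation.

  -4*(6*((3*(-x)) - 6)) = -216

Step 1. [-4*(6*((3*(-x)) - 6)) = -216] -4·(inner) — divide through by -4, so div: 6*((3*(-x)) - 6) = 54.
Step 2. [6*((3*(-x)) - 6) = 54] 6 out front; divide by 6, so div: (3*(-x)) - 6 = 9.
Step 3. [(3*(-x)) - 6 = 9] common factor 3 (LHS and 9) — divide through ⇒ factor: (-x) - 2 = 3.
Step 4. [(-x) - 2 = 3] peel the -2: add 2 from each side ⇒ sub: -x = 5.
Step 5. [-x = 5] LHS negated; negate both sides, so neg: x = -5.

Answer: x ∈ {-5}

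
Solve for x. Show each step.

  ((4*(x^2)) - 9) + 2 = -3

Step 1. [((4*(x^2)) - 9) + 2 = -3] subtract 2: x sits inside (… + 2), so sub: (4*(x^2)) - 9 = -5.
Step 2. [(4*(x^2)) - 9 = -5] the outer -9 inverts by adding 9, so sub: 4*(x^2) = 4.
Step 3. [4*(x^2) = 4] 4 out front; divide by 4, so div: x^2 = 1.
Step 4. [x^2 = 1] √ both sides: 1 ≥ 0 gives two branches. So sqrt: x = 1 or -1.

Answer: x ∈ {-1, 1}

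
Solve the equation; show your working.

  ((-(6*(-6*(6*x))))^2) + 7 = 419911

Step 1. [((-(6*(-6*(6*x))))^2) + 7 = 419911] peel the +7: subtract 7 from each side ⇒ sub: (-(6*(-6*(6*x))))^2 = 419904.
Step 2. [(-(6*(-6*(6*x))))^2 = 419904] √ both sides: 419904 ≥ 0 gives two branches, so sqrt: -(6*(-6*(6*x))) = 648 or -648.
Step 3. [-(6*(-6*(6*x))) = 648 or -648] flip signs both sides, so neg: 6*(-6*(6*x)) = -648 or 648.
Step 4. [6*(-6*(6*x)) = -648 or 648] LHS = 6·(…); ÷6 both sides, so div: -6*(6*x) = -108 or 108.
Step 5. [-6*(6*x) = -108 or 108] leading coefficient -6: divide by -6, so div: 6*x = 18 or -18.
Step 6. [6*x = 18 or -18] divide by the outer 6, so div: x = 3 or -3.

Answer: x ∈ {-3, 3}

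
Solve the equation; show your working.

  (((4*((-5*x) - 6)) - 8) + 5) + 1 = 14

Step 1. [(((4*((-5*x) - 6)) - 8) + 5) + 1 = 14] peel the +1: subtract 1 from each side ⇒ sub: ((4*((-5*x) - 6)) - 8) + 5 = 13.
Step 2. [((4*((-5*x) - 6)) - 8) + 5 = 13] the outer +5 inverts by subtracting 5, so sub: (4*((-5*x) - 6)) - 8 = 8.
Step 3. [(4*((-5*x) - 6)) - 8 = 8] common factor 4 (LHS and 8) — divide through ⇒ factor: ((-5*x) - 6) - 2 = 2.
Step 4. [((-5*x) - 6) - 2 = 2] add 2: x sits inside (… - 2). So sub: (-5*x) - 6 = 4.
Step 5. [(-5*x) - 6 = 4] -6 is outermost — add 6 both sides. So sub: -5*x = 10.
Step 6. [-5*x = 10] -5 out front; divide by -5, so div: x = -2.

Answer: x ∈ {-2}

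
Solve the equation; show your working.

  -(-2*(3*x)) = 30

Step 1. [-(-2*(3*x)) = 30] leading − — multiply by −1. So neg: -2*(3*x) = -30.
Step 2. [-2*(3*x) = -30] leading coefficient -2: divide by -2 ⇒ div: 3*x = 15.
Step 3. [3*x = 15] leading coefficient 3: divide by 3, so div: x = 5.

Answer: x ∈ {5}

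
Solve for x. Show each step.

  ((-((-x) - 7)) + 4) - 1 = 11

Step 1. [((-((-x) - 7)) + 4) - 1 = 11] 1 comes off first (add 1) ⇒ sub: (-((-x) - 7)) + 4 = 12.
Step 2. [(-((-x) - 7)) + 4 = 12] 4 comes off first (subtract 4) ⇒ sub: -((-x) - 7) = 8.
Step 3. [-((-x) - 7) = 8] LHS negated; negate both sides ⇒ neg: (-x) - 7 = -8.
Step 4. [(-x) - 7 = -8] 7 comes off first (add 7). So sub: -x = -1.
Step 5. [-x = -1] flip signs both sides ⇒ neg: x = 1.

Answer: x ∈ {1}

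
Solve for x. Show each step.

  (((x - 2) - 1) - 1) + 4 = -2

Step 1. [(((x - 2) - 1) - 1) + 4 = -2] peel the +4: subtract 4 from each side, so sub: ((x - 2) - 1) - 1 = -6.
Step 2. [((x - 2) - 1) - 1 = -6] peel the -1: add 1 from each side. So sub: (x - 2) - 1 = -5.
Step 3. [(x - 2) - 1 = -5] peel the -1: add 1 from each side, so sub: x - 2 = -4.
Step 4. [x - 2 = -4] -2 is outermost — add 2 both sides. So sub: x = -2.

Answer: x ∈ {-2}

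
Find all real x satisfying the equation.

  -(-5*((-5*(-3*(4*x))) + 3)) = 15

Step 1. [-(-5*((-5*(-3*(4*x))) + 3)) = 15] LHS negated; negate both sides ⇒ neg: -5*((-5*(-3*(4*x))) + 3) = -15.
Step 2. [-5*((-5*(-3*(4*x))) + 3) = -15] divide by the outer -5 ⇒ div: (-5*(-3*(4*x))) + 3 = 3.
Step 3. [(-5*(-3*(4*x))) + 3 = 3] +3 is outermost — subtract 3 both sides ⇒ sub: -5*(-3*(4*x)) = 0.
Step 4. [-5*(-3*(4*x)) = 0] leading coefficient -5: divide by -5, so div: -3*(4*x) = 0.
Step 5. [-3*(4*x) = 0] -3 out front; divide by -3, so div: 4*x = 0.
Step 6. [4*x = 0] 4 out front; divide by 4 ⇒ div: x = 0.

Answer: x ∈ {0}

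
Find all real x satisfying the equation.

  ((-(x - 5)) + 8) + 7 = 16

Step 1. [((-(x - 5)) + 8) + 7 = 16] subtract 7: x sits inside (… + 7) ⇒ sub: (-(x - 5)) + 8 = 9.
Step 2. [(-(x - 5)) + 8 = 9] +8 is outermost — subtract 8 both sides. So sub: -(x - 5) = 1.
Step 3. [-(x - 5) = 1] leading − — multiply by −1, so neg: x - 5 = -1.
Step 4. [x - 5 = -1] peel the -5: add 5 from each side, so sub: x = 4.

Answer: x ∈ {4}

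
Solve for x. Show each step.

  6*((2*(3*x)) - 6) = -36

Step 1. [6*((2*(3*x)) - 6) = -36] divide by the outer 6, so div: (2*(3*x)) - 6 = -6.
Step 2. [(2*(3*x)) - 6 = -6] -6 is outermost — add 6 both sides, so sub: 2*(3*x) = 0.
Step 3. [2*(3*x) = 0] LHS = 2·(…); ÷2 both sides ⇒ div: 3*x = 0.
Step 4. [3*x = 0] 3 out front; divide by 3, so div: x = 0.

Answer: x ∈ {0}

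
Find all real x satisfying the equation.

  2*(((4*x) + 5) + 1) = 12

Step 1. [2*(((4*x) + 5) + 1) = 12] divide by the outer 2 ⇒ div: ((4*x) + 5) + 1 = 6.
Step 2. [((4*x) + 5) + 1 = 6] 1 comes off first (subtract 1), so sub: (4*x) + 5 = 5.
Step 3. [(4*x) + 5 = 5] +5 is outermost — subtract 5 both sides ⇒ sub: 4*x = 0.
Step 4. [4*x = 0] 4 out front; divide by 4, so div: x = 0.

Answer: x ∈ {0}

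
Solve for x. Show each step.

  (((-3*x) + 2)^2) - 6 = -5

Step 1. [(((-3*x) + 2)^2) - 6 = -5] the outer -6 inverts by adding 6, so sub: ((-3*x) + 2)^2 = 1.
Step 2. [((-3*x) + 2)^2 = 1] LHS squared, RHS 1 ≥ 0: apply √ (±), so sqrt: (-3*x) + 2 = 1 or -1.
Step 3. [(-3*x) + 2 = 1 or -1] subtract 2: x sits inside (… + 2), so sub: -3*x = -1 or -3.
Step 4. [-3*x = -1 or -3] LHS = -3·(…); ÷-3 both sides. So div: x = 1/3 or 1.

Answer: x ∈ {1/3, 1}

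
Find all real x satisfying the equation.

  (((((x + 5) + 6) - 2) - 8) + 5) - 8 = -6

Step 1. [(((((x + 5) + 6) - 2) - 8) + 5) - 8 = -6] -8 is outermost — add 8 both sides, so sub: ((((x + 5) + 6) - 2) - 8) + 5 = 2.
Step 2. [((((x + 5) + 6) - 2) - 8) + 5 = 2] subtract 5: x sits inside (… + 5), so sub: (((x + 5) + 6) - 2) - 8 = -3.
Step 3. [(((x + 5) + 6) - 2) - 8 = -3] the outer -8 inverts by adding 8 ⇒ sub: ((x + 5) + 6) - 2 = 5.
Step 4. [((x + 5) + 6) - 2 = 5] add 2: x sits inside (… - 2) ⇒ sub: (x + 5) + 6 = 7.
Step 5. [(x + 5) + 6 = 7] subtract 6: x sits inside (… + 6) ⇒ sub: x + 5 = 1.
Step 6. [x + 5 = 1] peel the +5: subtract 5 from each side, so sub: x = -4.

Answer: x ∈ {-4}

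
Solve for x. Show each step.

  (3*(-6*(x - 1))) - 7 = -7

Step 1. [(3*(-6*(x - 1))) - 7 = -7] -7 is outermost — add 7 both sides. So sub: 3*(-6*(x - 1)) = 0.
Step 2. [3*(-6*(x - 1)) = 0] leading coefficient 3: divide by 3, so div: -6*(x - 1) = 0.
Step 3. [-6*(x - 1) = 0] -6·(inner) — divide through by -6. So div: x - 1 = 0.
Step 4. [x - 1 = 0] the outer -1 inverts by adding 1. So sub: x = 1.

Answer: x ∈ {1}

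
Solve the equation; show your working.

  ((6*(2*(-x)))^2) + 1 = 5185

Step 1. [((6*(2*(-x)))^2) + 1 = 5185] the outer +1 inverts by subtracting 1 ⇒ sub: (6*(2*(-x)))^2 = 5184.
Step 2. [(6*(2*(-x)))^2 = 5184] LHS squared, RHS 5184 ≥ 0: apply √ (±). So sqrt: 6*(2*(-x)) = 72 or -72.
Step 3. [6*(2*(-x)) = 72 or -72] 6 out front; divide by 6, so div: 2*(-x) = 12 or -12.
Step 4. [2*(-x) = 12 or -12] LHS = 2·(…); ÷2 both sides, so div: -x = 6 or -6.
Step 5. [-x = 6 or -6] LHS negated; negate both sides. So neg: x = -6 or 6.

Answer: x ∈ {-6, 6}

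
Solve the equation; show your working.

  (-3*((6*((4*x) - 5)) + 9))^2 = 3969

Step 1. [(-3*((6*((4*x) - 5)) + 9))^2 = 3969] √ both sides: 3969 ≥ 0 gives two branches. So sqrt: -3*((6*((4*x) - 5)) + 9) = 63 or -63.
Step 2. [-3*((6*((4*x) - 5)) + 9) = 63 or -63] divide by the outer -3 ⇒ div: (6*((4*x) - 5)) + 9 = -21 or 21.
Step 3. [(6*((4*x) - 5)) + 9 = -21 or 21] +9 is outermost — subtract 9 both sides, so sub: 6*((4*x) - 5) = -30 or 12.
Step 4. [6*((4*x) - 5) = -30 or 12] LHS = 6·(…); ÷6 both sides, so div: (4*x) - 5 = -5 or 2.
Step 5. [(4*x) - 5 = -5 or 2] -5 is outermost — add 5 both sides ⇒ sub: 4*x = 0 or 7.
Step 6. [4*x = 0 or 7] leading coefficient 4: divide by 4. So div: x = 0 or 7/4.

Answer: x ∈ {0, 7/4}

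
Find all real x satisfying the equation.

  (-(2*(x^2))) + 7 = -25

Step 1. [(-(2*(x^2))) + 7 = -25] peel the +7: subtract 7 from each side. So sub: -(2*(x^2)) = -32.
Step 2. [-(2*(x^2)) = -32] flip signs both sides ⇒ neg: 2*(x^2) = 32.
Step 3. [2*(x^2) = 32] 2 out front; divide by 2 ⇒ div: x^2 = 16.
Step 4. [x^2 = 16] √ both sides: 16 ≥ 0 gives two branches. So sqrt: x = 4 or -4.

Answer: x ∈ {-4, 4}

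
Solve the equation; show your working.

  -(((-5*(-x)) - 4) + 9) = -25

Step 1. [-(((-5*(-x)) - 4) + 9) = -25] flip signs both sides. So neg: ((-5*(-x)) - 4) + 9 = 25.
Step 2. [((-5*(-x)) - 4) + 9 = 25] peel the +9: subtract 9 from each side ⇒ sub: (-5*(-x)) - 4 = 16.
Step 3. [(-5*(-x)) - 4 = 16] -4 is outermost — add 4 both sides. So sub: -5*(-x) = 20.
Step 4. [-5*(-x) = 20] -5·(inner) — divide through by -5. So div: -x = -4.
Step 5. [-x = -4] flip signs both sides. So neg: x = 4.

Answer: x ∈ {4}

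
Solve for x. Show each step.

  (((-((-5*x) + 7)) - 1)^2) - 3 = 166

Step 1. [(((-((-5*x) + 7)) - 1)^2) - 3 = 166] the outer -3 inverts by adding 3, so sub: ((-((-5*x) + 7)) - 1)^2 = 169.
Step 2. [((-((-5*x) + 7)) - 1)^2 = 169] 169 ≥ 0, LHS is (·)² — take ±√ ⇒ sqrt: (-((-5*x) + 7)) - 1 = 13 or -13.
Step 3. [(-((-5*x) + 7)) - 1 = 13 or -13] -1 is outermost — add 1 both sides ⇒ sub: -((-5*x) + 7) = 14 or -12.
Step 4. [-((-5*x) + 7) = 14 or -12] leading − — multiply by −1 ⇒ neg: (-5*x) + 7 = -14 or 12.
Step 5. [(-5*x) + 7 = -14 or 12] peel the +7: subtract 7 from each side. So sub: -5*x = -21 or 5.
Step 6. [-5*x = -21 or 5] LHS = -5·(…); ÷-5 both sides ⇒ div: x = 21/5 or -1.

Answer: x ∈ {-1, 21/5}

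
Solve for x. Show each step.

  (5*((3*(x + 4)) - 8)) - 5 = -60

Step 1. [(5*((3*(x + 4)) - 8)) - 5 = -60] 5 comes off first (add 5), so sub: 5*((3*(x + 4)) - 8) = -55.
Step 2. [5*((3*(x + 4)) - 8) = -55] divide by the outer 5. So div: (3*(x + 4)) - 8 = -11.
Step 3. [(3*(x + 4)) - 8 = -11] -8 is outermost — add 8 both sides, so sub: 3*(x + 4) = -3.
Step 4. [3*(x + 4) = -3] LHS = 3·(…); ÷3 both sides. So div: x + 4 = -1.
Step 5. [x + 4 = -1] subtract 4: x sits inside (… + 4), so sub: x = -5.

Answer: x ∈ {-5}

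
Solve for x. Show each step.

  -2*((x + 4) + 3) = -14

Step 1. [-2*((x + 4) + 3) = -14] -2 out front; divide by -2 ⇒ div: (x + 4) + 3 = 7.
Step 2. [(x + 4) + 3 = 7] the outer +3 inverts by subtracting 3, so sub: x + 4 = 4.
Step 3. [x + 4 = 4] 4 comes off first (subtract 4). So sub: x = 0.

Answer: x ∈ {0}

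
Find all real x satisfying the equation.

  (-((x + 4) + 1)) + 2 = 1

Step 1. [(-((x + 4) + 1)) + 2 = 1] 2 comes off first (subtract 2), so sub: -((x + 4) + 1) = -1.
Step 2. [-((x + 4) + 1) = -1] flip signs both sides. So neg: (x + 4) + 1 = 1.
Step 3. [(x + 4) + 1 = 1] the outer +1 inverts by subtracting 1, so sub: x + 4 = 0.
Step 4. [x + 4 = 0] subtract 4: x sits inside (… + 4) ⇒ sub: x = -4.

Answer: x ∈ {-4}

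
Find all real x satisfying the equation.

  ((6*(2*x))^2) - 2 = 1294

Step 1. [((6*(2*x))^2) - 2 = 1294] add 2: x sits inside (… - 2) ⇒ sub: (6*(2*x))^2 = 1296.
Step 2. [(6*(2*x))^2 = 1296] LHS squared, RHS 1296 ≥ 0: apply √ (±). So sqrt: 6*(2*x) = 36 or -36.
Step 3. [6*(2*x) = 36 or -36] 6·(inner) — divide through by 6, so div: 2*x = 6 or -6.
Step 4. [2*x = 6 or -6] leading coefficient 2: divide by 2 ⇒ div: x = 3 or -3.

Answer: x ∈ {-3, 3}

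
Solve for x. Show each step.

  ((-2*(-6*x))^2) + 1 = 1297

Step 1. [((-2*(-6*x))^2) + 1 = 1297] peel the +1: subtract 1 from each side. So sub: (-2*(-6*x))^2 = 1296.
Step 2. [(-2*(-6*x))^2 = 1296] √ both sides: 1296 ≥ 0 gives two branches ⇒ sqrt: -2*(-6*x) = 36 or -36.
Step 3. [-2*(-6*x) = 36 or -36] leading coefficient -2: divide by -2 ⇒ div: -6*x = -18 or 18.
Step 4. [-6*x = -18 or 18] LHS = -6·(…); ÷-6 both sides, so div: x = 3 or -3.

Answer: x ∈ {-3, 3}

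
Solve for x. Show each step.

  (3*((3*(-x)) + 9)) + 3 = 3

Step 1. [(3*((3*(-x)) + 9)) + 3 = 3] peel the +3: subtract 3 from each side. So sub: 3*((3*(-x)) + 9) = 0.
Step 2. [3*((3*(-x)) + 9) = 0] 3·(inner) — divide through by 3 ⇒ div: (3*(-x)) + 9 = 0.
Step 3. [(3*(-x)) + 9 = 0] the outer +9 inverts by subtracting 9, so sub: 3*(-x) = -9.
Step 4. [3*(-x) = -9] LHS = 3·(…); ÷3 both sides. So div: -x = -3.
Step 5. [-x = -3] leading − — multiply by −1, so neg: x = 3.

Answer: x ∈ {3}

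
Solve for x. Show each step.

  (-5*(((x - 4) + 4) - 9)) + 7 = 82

Step 1. [(-5*(((x - 4) + 4) - 9)) + 7 = 82] +7 is outermost — subtract 7 both sides, so sub: -5*(((x - 4) + 4) - 9) = 75.
Step 2. [-5*(((x - 4) + 4) - 9) = 75] -5 out front; divide by -5. So div: ((x - 4) + 4) - 9 = -15.
Step 3. [((x - 4) + 4) - 9 = -15] add 9: x sits inside (… - 9), so sub: (x - 4) + 4 = -6.
Step 4. [(x - 4) + 4 = -6] +4 is outermost — subtract 4 both sides, so sub: x - 4 = -10.
Step 5. [x - 4 = -10] 4 comes off first (add 4) ⇒ sub: x = -6.

Answer: x ∈ {-6}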